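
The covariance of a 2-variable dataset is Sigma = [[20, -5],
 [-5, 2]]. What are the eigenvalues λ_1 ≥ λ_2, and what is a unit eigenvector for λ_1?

Step 1 — characteristic polynomial of 2×2 Sigma:
  det(Sigma - λI) = λ² - trace · λ + det = 0.
  trace = 20 + 2 = 22, det = 20·2 - (-5)² = 15.
Step 2 — discriminant:
  Δ = trace² - 4·det = 484 - 60 = 424.
Step 3 — eigenvalues:
  λ = (trace ± √Δ)/2 = (22 ± 20.5913)/2,
  λ_1 = 21.2956,  λ_2 = 0.7044.

Step 4 — unit eigenvector for λ_1: solve (Sigma - λ_1 I)v = 0. First row:
  (20 - 21.2956)·v_x + (-5)·v_y = 0, i.e. (-1.2956)·v_x + (-5)·v_y = 0,
  so v ∝ (b, λ_1 - a) = (-5, 1.2956); multiply by -1 so the first entry is positive: u = (5, -1.2956).
  ||u|| = √((5)² + (-1.2956)²) = √(26.6787) ≈ 5.1651,
  v_1 = u/||u|| ≈ (0.968, -0.2508) (||v_1|| = 1).

λ_1 = 21.2956,  λ_2 = 0.7044;  v_1 ≈ (0.968, -0.2508)


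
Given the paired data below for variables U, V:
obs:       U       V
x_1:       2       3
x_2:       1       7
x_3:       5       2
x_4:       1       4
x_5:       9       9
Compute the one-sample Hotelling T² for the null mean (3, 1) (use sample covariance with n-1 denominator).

Step 1 — sample mean vector:
  mean(U) = (2 + 1 + 5 + 1 + 9) / 5 = 18/5 = 3.6
  mean(V) = (3 + 7 + 2 + 4 + 9) / 5 = 25/5 = 5
  x̄ = (3.6, 5),  deviation x̄ - mu_0 = (3.6, 5) - (3, 1) = (0.6, 4).

Step 2 — sample covariance matrix, S[i,j] = (1/(n-1)) · Σ_k (x_{k,i} - mean_i) · (x_{k,j} - mean_j), divisor n-1 = 4:
  S[U,U] = ((-1.6)·(-1.6) + (-2.6)·(-2.6) + (1.4)·(1.4) + (-2.6)·(-2.6) + (5.4)·(5.4)) / 4 = 47.2/4 = 11.8
  S[U,V] = ((-1.6)·(-2) + (-2.6)·(2) + (1.4)·(-3) + (-2.6)·(-1) + (5.4)·(4)) / 4 = 18/4 = 4.5
  S[V,V] = ((-2)·(-2) + (2)·(2) + (-3)·(-3) + (-1)·(-1) + (4)·(4)) / 4 = 34/4 = 8.5
  S = [[11.8, 4.5],
 [4.5, 8.5]].

Step 3 — invert S. det(S) = 11.8·8.5 - (4.5)² = 80.05.
  S^{-1} = (1/det) · [[d, -b], [-b, a]] = [[0.1062, -0.0562],
 [-0.0562, 0.1474]].

Step 4 — quadratic form (x̄ - mu_0)^T · S^{-1} · (x̄ - mu_0):
  S^{-1} · (x̄ - mu_0) = (-0.1611, 0.5559),
  (x̄ - mu_0)^T · [...] = (0.6)·(-0.1611) + (4)·(0.5559) = 2.1269.

Step 5 — scale by n: T² = 5 · 2.1269 = 10.6346.

T² ≈ 10.6346


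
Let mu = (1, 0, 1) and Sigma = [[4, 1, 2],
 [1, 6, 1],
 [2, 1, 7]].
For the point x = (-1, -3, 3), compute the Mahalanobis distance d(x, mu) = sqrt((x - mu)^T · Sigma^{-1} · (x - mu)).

Step 1 — centre the observation: (x - mu) = (-2, -3, 2).

Step 2 — invert Sigma (cofactor / det for 3×3, or solve directly):
  Sigma^{-1} = [[0.2993, -0.0365, -0.0803],
 [-0.0365, 0.1752, -0.0146],
 [-0.0803, -0.0146, 0.1679]].

Step 3 — form the quadratic (x - mu)^T · Sigma^{-1} · (x - mu):
  Sigma^{-1} · (x - mu) = (-0.6496, -0.4818, 0.5401).
  (x - mu)^T · [Sigma^{-1} · (x - mu)] = (-2)·(-0.6496) + (-3)·(-0.4818) + (2)·(0.5401) = 3.8248.

Step 4 — take square root: d = √(3.8248) ≈ 1.9557.

d(x, mu) = √(3.8248) ≈ 1.9557


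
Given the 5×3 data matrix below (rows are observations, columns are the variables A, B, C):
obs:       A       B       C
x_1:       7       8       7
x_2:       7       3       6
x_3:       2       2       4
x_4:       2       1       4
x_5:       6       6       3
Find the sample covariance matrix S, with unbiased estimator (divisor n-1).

Step 1 — column means:
  mean(A) = (7 + 7 + 2 + 2 + 6) / 5 = 24/5 = 4.8
  mean(B) = (8 + 3 + 2 + 1 + 6) / 5 = 20/5 = 4
  mean(C) = (7 + 6 + 4 + 4 + 3) / 5 = 24/5 = 4.8

Step 2 — sample covariance S[i,j] = (1/(n-1)) · Σ_k (x_{k,i} - mean_i) · (x_{k,j} - mean_j), with n-1 = 4.
  S[A,A] = ((2.2)·(2.2) + (2.2)·(2.2) + (-2.8)·(-2.8) + (-2.8)·(-2.8) + (1.2)·(1.2)) / 4 = 26.8/4 = 6.7
  S[A,B] = ((2.2)·(4) + (2.2)·(-1) + (-2.8)·(-2) + (-2.8)·(-3) + (1.2)·(2)) / 4 = 23/4 = 5.75
  S[A,C] = ((2.2)·(2.2) + (2.2)·(1.2) + (-2.8)·(-0.8) + (-2.8)·(-0.8) + (1.2)·(-1.8)) / 4 = 9.8/4 = 2.45
  S[B,B] = ((4)·(4) + (-1)·(-1) + (-2)·(-2) + (-3)·(-3) + (2)·(2)) / 4 = 34/4 = 8.5
  S[B,C] = ((4)·(2.2) + (-1)·(1.2) + (-2)·(-0.8) + (-3)·(-0.8) + (2)·(-1.8)) / 4 = 8/4 = 2
  S[C,C] = ((2.2)·(2.2) + (1.2)·(1.2) + (-0.8)·(-0.8) + (-0.8)·(-0.8) + (-1.8)·(-1.8)) / 4 = 10.8/4 = 2.7

S is symmetric (S[j,i] = S[i,j]). Assembling:

S = [[6.7, 5.75, 2.45],
 [5.75, 8.5, 2],
 [2.45, 2, 2.7]]


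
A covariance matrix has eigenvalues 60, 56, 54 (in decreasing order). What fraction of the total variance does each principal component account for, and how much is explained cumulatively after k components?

Step 1 — total variance = trace(Sigma) = Σ λ_i = 60 + 56 + 54 = 170.

Step 2 — fraction explained by component i = λ_i / Σ λ:
  PC1: 60/170 = 0.3529
  PC2: 56/170 = 0.3294
  PC3: 54/170 = 0.3176

Step 3 — cumulative fraction after k components = (λ_1 + ... + λ_k) / Σ λ:
  k = 1: 60/170 = 0.3529
  k = 2: (60 + 56)/170 = 116/170 = 0.6824
  k = 3: (60 + 56 + 54)/170 = 170/170 = 1

Summary (fraction, with percent):

explained: PC1 0.3529 (35.29%), PC2 0.3294 (32.94%), PC3 0.3176 (31.76%);  cumulative: 0.3529, 0.6824, 1


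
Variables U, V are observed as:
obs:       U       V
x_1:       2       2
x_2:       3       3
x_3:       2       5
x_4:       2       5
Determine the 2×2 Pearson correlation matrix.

Step 1 — column means:
  mean(U) = (2 + 3 + 2 + 2) / 4 = 9/4 = 2.25
  mean(V) = (2 + 3 + 5 + 5) / 4 = 15/4 = 3.75

Step 2 — sample variances and covariances s[i,j] = (1/(n-1)) · Σ_k (x_{k,i} - mean_i) · (x_{k,j} - mean_j), with n-1 = 3:
  s[U,U] = ((-0.25)·(-0.25) + (0.75)·(0.75) + (-0.25)·(-0.25) + (-0.25)·(-0.25)) / 3 = 0.75/3 = 0.25
  s[U,V] = ((-0.25)·(-1.75) + (0.75)·(-0.75) + (-0.25)·(1.25) + (-0.25)·(1.25)) / 3 = -0.75/3 = -0.25
  s[V,V] = ((-1.75)·(-1.75) + (-0.75)·(-0.75) + (1.25)·(1.25) + (1.25)·(1.25)) / 3 = 6.75/3 = 2.25
  Sample standard deviations s_i = √(s[i,i]):
  s(U) = √(0.25) = 0.5
  s(V) = √(2.25) = 1.5

Step 3 — r_{ij} = s_{ij} / (s_i · s_j):
  r[U,U] = 1 (diagonal).
  r[U,V] = -0.25 / (0.5 · 1.5) = -0.25 / 0.75 = -0.3333
  r[V,V] = 1 (diagonal).

R is symmetric with unit diagonal. Assembling:

R = [[1, -0.3333],
 [-0.3333, 1]]


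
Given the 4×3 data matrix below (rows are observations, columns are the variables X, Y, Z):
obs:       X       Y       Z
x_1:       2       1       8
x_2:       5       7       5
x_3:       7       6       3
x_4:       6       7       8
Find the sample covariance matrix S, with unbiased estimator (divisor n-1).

Step 1 — column means:
  mean(X) = (2 + 5 + 7 + 6) / 4 = 20/4 = 5
  mean(Y) = (1 + 7 + 6 + 7) / 4 = 21/4 = 5.25
  mean(Z) = (8 + 5 + 3 + 8) / 4 = 24/4 = 6

Step 2 — sample covariance S[i,j] = (1/(n-1)) · Σ_k (x_{k,i} - mean_i) · (x_{k,j} - mean_j), with n-1 = 3.
  S[X,X] = ((-3)·(-3) + (0)·(0) + (2)·(2) + (1)·(1)) / 3 = 14/3 = 4.6667
  S[X,Y] = ((-3)·(-4.25) + (0)·(1.75) + (2)·(0.75) + (1)·(1.75)) / 3 = 16/3 = 5.3333
  S[X,Z] = ((-3)·(2) + (0)·(-1) + (2)·(-3) + (1)·(2)) / 3 = -10/3 = -3.3333
  S[Y,Y] = ((-4.25)·(-4.25) + (1.75)·(1.75) + (0.75)·(0.75) + (1.75)·(1.75)) / 3 = 24.75/3 = 8.25
  S[Y,Z] = ((-4.25)·(2) + (1.75)·(-1) + (0.75)·(-3) + (1.75)·(2)) / 3 = -9/3 = -3
  S[Z,Z] = ((2)·(2) + (-1)·(-1) + (-3)·(-3) + (2)·(2)) / 3 = 18/3 = 6

S is symmetric (S[j,i] = S[i,j]). Assembling:

S = [[4.6667, 5.3333, -3.3333],
 [5.3333, 8.25, -3],
 [-3.3333, -3, 6]]


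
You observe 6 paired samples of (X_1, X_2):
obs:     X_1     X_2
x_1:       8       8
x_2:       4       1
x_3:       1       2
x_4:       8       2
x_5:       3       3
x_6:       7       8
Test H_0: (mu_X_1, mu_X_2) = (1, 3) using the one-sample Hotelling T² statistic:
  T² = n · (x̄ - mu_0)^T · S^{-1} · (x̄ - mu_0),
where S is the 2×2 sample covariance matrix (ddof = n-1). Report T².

Step 1 — sample mean vector:
  mean(X_1) = (8 + 4 + 1 + 8 + 3 + 7) / 6 = 31/6 = 5.1667
  mean(X_2) = (8 + 1 + 2 + 2 + 3 + 8) / 6 = 24/6 = 4
  x̄ = (5.1667, 4),  deviation x̄ - mu_0 = (5.1667, 4) - (1, 3) = (4.1667, 1).

Step 2 — sample covariance matrix, S[i,j] = (1/(n-1)) · Σ_k (x_{k,i} - mean_i) · (x_{k,j} - mean_j), divisor n-1 = 5:
  S[X_1,X_1] = ((2.8333)·(2.8333) + (-1.1667)·(-1.1667) + (-4.1667)·(-4.1667) + (2.8333)·(2.8333) + (-2.1667)·(-2.1667) + (1.8333)·(1.8333)) / 5 = 42.8333/5 = 8.5667
  S[X_1,X_2] = ((2.8333)·(4) + (-1.1667)·(-3) + (-4.1667)·(-2) + (2.8333)·(-2) + (-2.1667)·(-1) + (1.8333)·(4)) / 5 = 27/5 = 5.4
  S[X_2,X_2] = ((4)·(4) + (-3)·(-3) + (-2)·(-2) + (-2)·(-2) + (-1)·(-1) + (4)·(4)) / 5 = 50/5 = 10
  S = [[8.5667, 5.4],
 [5.4, 10]].

Step 3 — invert S. det(S) = 8.5667·10 - (5.4)² = 56.5067.
  S^{-1} = (1/det) · [[d, -b], [-b, a]] = [[0.177, -0.0956],
 [-0.0956, 0.1516]].

Step 4 — quadratic form (x̄ - mu_0)^T · S^{-1} · (x̄ - mu_0):
  S^{-1} · (x̄ - mu_0) = (0.6418, -0.2466),
  (x̄ - mu_0)^T · [...] = (4.1667)·(0.6418) + (1)·(-0.2466) = 2.4276.

Step 5 — scale by n: T² = 6 · 2.4276 = 14.5658.

T² ≈ 14.5658


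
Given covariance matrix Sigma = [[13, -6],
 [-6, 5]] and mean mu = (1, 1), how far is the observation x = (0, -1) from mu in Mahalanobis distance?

Step 1 — centre the observation: (x - mu) = (-1, -2).

Step 2 — invert Sigma. det(Sigma) = 13·5 - (-6)² = 29.
  Sigma^{-1} = (1/det) · [[d, -b], [-b, a]] = [[0.1724, 0.2069],
 [0.2069, 0.4483]].

Step 3 — form the quadratic (x - mu)^T · Sigma^{-1} · (x - mu):
  Sigma^{-1} · (x - mu) = (-0.5862, -1.1034).
  (x - mu)^T · [Sigma^{-1} · (x - mu)] = (-1)·(-0.5862) + (-2)·(-1.1034) = 2.7931.

Step 4 — take square root: d = √(2.7931) ≈ 1.6713.

d(x, mu) = √(2.7931) ≈ 1.6713


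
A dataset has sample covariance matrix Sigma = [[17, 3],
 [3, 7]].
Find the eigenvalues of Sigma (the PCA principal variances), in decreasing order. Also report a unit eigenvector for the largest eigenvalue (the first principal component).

Step 1 — characteristic polynomial of 2×2 Sigma:
  det(Sigma - λI) = λ² - trace · λ + det = 0.
  trace = 17 + 7 = 24, det = 17·7 - (3)² = 110.
Step 2 — discriminant:
  Δ = trace² - 4·det = 576 - 440 = 136.
Step 3 — eigenvalues:
  λ = (trace ± √Δ)/2 = (24 ± 11.6619)/2,
  λ_1 = 17.831,  λ_2 = 6.169.

Step 4 — unit eigenvector for λ_1: solve (Sigma - λ_1 I)v = 0. First row:
  (17 - 17.831)·v_x + (3)·v_y = 0, i.e. (-0.831)·v_x + (3)·v_y = 0,
  so v ∝ (b, λ_1 - a) = (3, 0.831) = u.
  ||u|| = √((3)² + (0.831)²) = √(9.6905) ≈ 3.113,
  v_1 = u/||u|| ≈ (0.9637, 0.2669) (||v_1|| = 1).

λ_1 = 17.831,  λ_2 = 6.169;  v_1 ≈ (0.9637, 0.2669)


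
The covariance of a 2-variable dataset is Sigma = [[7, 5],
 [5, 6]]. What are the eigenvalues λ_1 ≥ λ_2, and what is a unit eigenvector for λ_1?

Step 1 — characteristic polynomial of 2×2 Sigma:
  det(Sigma - λI) = λ² - trace · λ + det = 0.
  trace = 7 + 6 = 13, det = 7·6 - (5)² = 17.
Step 2 — discriminant:
  Δ = trace² - 4·det = 169 - 68 = 101.
Step 3 — eigenvalues:
  λ = (trace ± √Δ)/2 = (13 ± 10.0499)/2,
  λ_1 = 11.5249,  λ_2 = 1.4751.

Step 4 — unit eigenvector for λ_1: solve (Sigma - λ_1 I)v = 0. First row:
  (7 - 11.5249)·v_x + (5)·v_y = 0, i.e. (-4.5249)·v_x + (5)·v_y = 0,
  so v ∝ (b, λ_1 - a) = (5, 4.5249) = u.
  ||u|| = √((5)² + (4.5249)²) = √(45.4751) ≈ 6.7435,
  v_1 = u/||u|| ≈ (0.7415, 0.671) (||v_1|| = 1).

λ_1 = 11.5249,  λ_2 = 1.4751;  v_1 ≈ (0.7415, 0.671)


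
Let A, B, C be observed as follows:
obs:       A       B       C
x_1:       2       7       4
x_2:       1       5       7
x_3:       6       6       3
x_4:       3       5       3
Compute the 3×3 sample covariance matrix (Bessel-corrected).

Step 1 — column means:
  mean(A) = (2 + 1 + 6 + 3) / 4 = 12/4 = 3
  mean(B) = (7 + 5 + 6 + 5) / 4 = 23/4 = 5.75
  mean(C) = (4 + 7 + 3 + 3) / 4 = 17/4 = 4.25

Step 2 — sample covariance S[i,j] = (1/(n-1)) · Σ_k (x_{k,i} - mean_i) · (x_{k,j} - mean_j), with n-1 = 3.
  S[A,A] = ((-1)·(-1) + (-2)·(-2) + (3)·(3) + (0)·(0)) / 3 = 14/3 = 4.6667
  S[A,B] = ((-1)·(1.25) + (-2)·(-0.75) + (3)·(0.25) + (0)·(-0.75)) / 3 = 1/3 = 0.3333
  S[A,C] = ((-1)·(-0.25) + (-2)·(2.75) + (3)·(-1.25) + (0)·(-1.25)) / 3 = -9/3 = -3
  S[B,B] = ((1.25)·(1.25) + (-0.75)·(-0.75) + (0.25)·(0.25) + (-0.75)·(-0.75)) / 3 = 2.75/3 = 0.9167
  S[B,C] = ((1.25)·(-0.25) + (-0.75)·(2.75) + (0.25)·(-1.25) + (-0.75)·(-1.25)) / 3 = -1.75/3 = -0.5833
  S[C,C] = ((-0.25)·(-0.25) + (2.75)·(2.75) + (-1.25)·(-1.25) + (-1.25)·(-1.25)) / 3 = 10.75/3 = 3.5833

S is symmetric (S[j,i] = S[i,j]). Assembling:

S = [[4.6667, 0.3333, -3],
 [0.3333, 0.9167, -0.5833],
 [-3, -0.5833, 3.5833]]


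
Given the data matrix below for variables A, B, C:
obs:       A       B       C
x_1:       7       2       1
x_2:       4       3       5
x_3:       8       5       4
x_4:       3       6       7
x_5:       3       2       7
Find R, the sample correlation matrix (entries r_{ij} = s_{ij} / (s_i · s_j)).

Step 1 — column means:
  mean(A) = (7 + 4 + 8 + 3 + 3) / 5 = 25/5 = 5
  mean(B) = (2 + 3 + 5 + 6 + 2) / 5 = 18/5 = 3.6
  mean(C) = (1 + 5 + 4 + 7 + 7) / 5 = 24/5 = 4.8

Step 2 — sample variances and covariances s[i,j] = (1/(n-1)) · Σ_k (x_{k,i} - mean_i) · (x_{k,j} - mean_j), with n-1 = 4:
  s[A,A] = ((2)·(2) + (-1)·(-1) + (3)·(3) + (-2)·(-2) + (-2)·(-2)) / 4 = 22/4 = 5.5
  s[A,B] = ((2)·(-1.6) + (-1)·(-0.6) + (3)·(1.4) + (-2)·(2.4) + (-2)·(-1.6)) / 4 = 0/4 = 0
  s[A,C] = ((2)·(-3.8) + (-1)·(0.2) + (3)·(-0.8) + (-2)·(2.2) + (-2)·(2.2)) / 4 = -19/4 = -4.75
  s[B,B] = ((-1.6)·(-1.6) + (-0.6)·(-0.6) + (1.4)·(1.4) + (2.4)·(2.4) + (-1.6)·(-1.6)) / 4 = 13.2/4 = 3.3
  s[B,C] = ((-1.6)·(-3.8) + (-0.6)·(0.2) + (1.4)·(-0.8) + (2.4)·(2.2) + (-1.6)·(2.2)) / 4 = 6.6/4 = 1.65
  s[C,C] = ((-3.8)·(-3.8) + (0.2)·(0.2) + (-0.8)·(-0.8) + (2.2)·(2.2) + (2.2)·(2.2)) / 4 = 24.8/4 = 6.2
  Sample standard deviations s_i = √(s[i,i]):
  s(A) = √(5.5) = 2.3452
  s(B) = √(3.3) = 1.8166
  s(C) = √(6.2) = 2.49

Step 3 — r_{ij} = s_{ij} / (s_i · s_j):
  r[A,A] = 1 (diagonal).
  r[A,B] = 0 / (2.3452 · 1.8166) = 0 / 4.2603 = 0
  r[A,C] = -4.75 / (2.3452 · 2.49) = -4.75 / 5.8395 = -0.8134
  r[B,B] = 1 (diagonal).
  r[B,C] = 1.65 / (1.8166 · 2.49) = 1.65 / 4.5233 = 0.3648
  r[C,C] = 1 (diagonal).

R is symmetric with unit diagonal. Assembling:

R = [[1, 0, -0.8134],
 [0, 1, 0.3648],
 [-0.8134, 0.3648, 1]]


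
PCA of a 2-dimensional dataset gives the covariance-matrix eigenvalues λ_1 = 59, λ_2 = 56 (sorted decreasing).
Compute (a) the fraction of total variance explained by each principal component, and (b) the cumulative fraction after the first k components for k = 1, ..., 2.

Step 1 — total variance = trace(Sigma) = Σ λ_i = 59 + 56 = 115.

Step 2 — fraction explained by component i = λ_i / Σ λ:
  PC1: 59/115 = 0.513
  PC2: 56/115 = 0.487

Step 3 — cumulative fraction after k components = (λ_1 + ... + λ_k) / Σ λ:
  k = 1: 59/115 = 0.513
  k = 2: (59 + 56)/115 = 115/115 = 1

Summary (fraction, with percent):

explained: PC1 0.513 (51.3%), PC2 0.487 (48.7%);  cumulative: 0.513, 1


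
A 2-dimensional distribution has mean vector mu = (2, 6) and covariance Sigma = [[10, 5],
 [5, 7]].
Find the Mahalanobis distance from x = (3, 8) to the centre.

Step 1 — centre the observation: (x - mu) = (1, 2).

Step 2 — invert Sigma. det(Sigma) = 10·7 - (5)² = 45.
  Sigma^{-1} = (1/det) · [[d, -b], [-b, a]] = [[0.1556, -0.1111],
 [-0.1111, 0.2222]].

Step 3 — form the quadratic (x - mu)^T · Sigma^{-1} · (x - mu):
  Sigma^{-1} · (x - mu) = (-0.0667, 0.3333).
  (x - mu)^T · [Sigma^{-1} · (x - mu)] = (1)·(-0.0667) + (2)·(0.3333) = 0.6.

Step 4 — take square root: d = √(0.6) ≈ 0.7746.

d(x, mu) = √(0.6) ≈ 0.7746


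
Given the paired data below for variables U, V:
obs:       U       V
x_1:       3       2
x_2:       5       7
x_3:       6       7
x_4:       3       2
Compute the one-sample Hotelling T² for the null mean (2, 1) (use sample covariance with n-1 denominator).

Step 1 — sample mean vector:
  mean(U) = (3 + 5 + 6 + 3) / 4 = 17/4 = 4.25
  mean(V) = (2 + 7 + 7 + 2) / 4 = 18/4 = 4.5
  x̄ = (4.25, 4.5),  deviation x̄ - mu_0 = (4.25, 4.5) - (2, 1) = (2.25, 3.5).

Step 2 — sample covariance matrix, S[i,j] = (1/(n-1)) · Σ_k (x_{k,i} - mean_i) · (x_{k,j} - mean_j), divisor n-1 = 3:
  S[U,U] = ((-1.25)·(-1.25) + (0.75)·(0.75) + (1.75)·(1.75) + (-1.25)·(-1.25)) / 3 = 6.75/3 = 2.25
  S[U,V] = ((-1.25)·(-2.5) + (0.75)·(2.5) + (1.75)·(2.5) + (-1.25)·(-2.5)) / 3 = 12.5/3 = 4.1667
  S[V,V] = ((-2.5)·(-2.5) + (2.5)·(2.5) + (2.5)·(2.5) + (-2.5)·(-2.5)) / 3 = 25/3 = 8.3333
  S = [[2.25, 4.1667],
 [4.1667, 8.3333]].

Step 3 — invert S. det(S) = 2.25·8.3333 - (4.1667)² = 1.3889.
  S^{-1} = (1/det) · [[d, -b], [-b, a]] = [[6, -3],
 [-3, 1.62]].

Step 4 — quadratic form (x̄ - mu_0)^T · S^{-1} · (x̄ - mu_0):
  S^{-1} · (x̄ - mu_0) = (3, -1.08),
  (x̄ - mu_0)^T · [...] = (2.25)·(3) + (3.5)·(-1.08) = 2.97.

Step 5 — scale by n: T² = 4 · 2.97 = 11.88.

T² ≈ 11.88


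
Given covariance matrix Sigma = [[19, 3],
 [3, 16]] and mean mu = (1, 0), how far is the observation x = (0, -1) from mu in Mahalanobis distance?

Step 1 — centre the observation: (x - mu) = (-1, -1).

Step 2 — invert Sigma. det(Sigma) = 19·16 - (3)² = 295.
  Sigma^{-1} = (1/det) · [[d, -b], [-b, a]] = [[0.0542, -0.0102],
 [-0.0102, 0.0644]].

Step 3 — form the quadratic (x - mu)^T · Sigma^{-1} · (x - mu):
  Sigma^{-1} · (x - mu) = (-0.0441, -0.0542).
  (x - mu)^T · [Sigma^{-1} · (x - mu)] = (-1)·(-0.0441) + (-1)·(-0.0542) = 0.0983.

Step 4 — take square root: d = √(0.0983) ≈ 0.3135.

d(x, mu) = √(0.0983) ≈ 0.3135


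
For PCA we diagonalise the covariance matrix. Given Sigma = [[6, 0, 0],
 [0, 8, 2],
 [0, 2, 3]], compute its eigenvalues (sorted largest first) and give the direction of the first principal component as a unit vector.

Step 1 — characteristic polynomial p(λ) = det(λI - Sigma) = λ³ - tr·λ² + c_1·λ - det, where tr = trace, c_1 = sum of the principal 2×2 minors, det = det(Sigma):
  tr = 6 + 8 + 3 = 17,
  c_1 = (6·8 - (0)²) + (6·3 - (0)²) + (8·3 - (2)²) = 48 + 18 + 20 = 86,
  det = 6·(8·3 - (2)²) - (0)·((0)·3 - (2)·(0)) + (0)·((0)·(2) - 8·(0)) = 6·(20) - (0)·(0) + (0)·(0) = 120.
  So p(λ) = λ³ - 17λ² + 86λ - 120.
Step 2 — look for an integer root (rational root theorem: any rational root is an integer divisor of 120). Testing λ = 6:
  p(6) = 216 - 612 + 516 - 120 = 0  ✓
  Dividing out (λ - 6): p(λ) = (λ - 6)(λ² - 11λ + 20).
Step 3 — remaining eigenvalues from the quadratic λ² - 11λ + 20 = 0:
  Δ = 11² - 4·20 = 121 - 80 = 41,  λ = (11 ± √41)/2 = (11 ± 6.4031)/2 ≈ 8.7016 or 2.2984.
  Sorted: λ_1 = 8.7016,  λ_2 = 6,  λ_3 = 2.2984  (check: sum = 17 = tr ✓).

Step 4 — unit eigenvector for λ_1 ≈ 8.7016: v spans the null space of (Sigma - λ_1 I), whose rows are
  r_1 = (-2.7016, 0, 0),  r_2 = (0, -0.7016, 2),  r_3 = (0, 2, -5.7016).
  v is orthogonal to every row, so take v ∝ r_1 × r_2 = ((0)·(2) - (0)·(-0.7016), (0)·(0) - (-2.7016)·(2), (-2.7016)·(-0.7016) - (0)·(0)) ≈ (0, 5.4031, 1.8953).
  Let u = (0, 5.4031, 1.8953).
  ||u|| = √((0)² + (5.4031)² + (1.8953)²) = √(32.786) ≈ 5.7259,  v_1 = u/||u|| ≈ (0, 0.9436, 0.331) (||v_1|| = 1).

λ_1 = 8.7016,  λ_2 = 6,  λ_3 = 2.2984;  v_1 ≈ (0, 0.9436, 0.331)


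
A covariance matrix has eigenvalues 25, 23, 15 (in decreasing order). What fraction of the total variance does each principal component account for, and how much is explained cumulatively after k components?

Step 1 — total variance = trace(Sigma) = Σ λ_i = 25 + 23 + 15 = 63.

Step 2 — fraction explained by component i = λ_i / Σ λ:
  PC1: 25/63 = 0.3968
  PC2: 23/63 = 0.3651
  PC3: 15/63 = 0.2381

Step 3 — cumulative fraction after k components = (λ_1 + ... + λ_k) / Σ λ:
  k = 1: 25/63 = 0.3968
  k = 2: (25 + 23)/63 = 48/63 = 0.7619
  k = 3: (25 + 23 + 15)/63 = 63/63 = 1

Summary (fraction, with percent):

explained: PC1 0.3968 (39.68%), PC2 0.3651 (36.51%), PC3 0.2381 (23.81%);  cumulative: 0.3968, 0.7619, 1


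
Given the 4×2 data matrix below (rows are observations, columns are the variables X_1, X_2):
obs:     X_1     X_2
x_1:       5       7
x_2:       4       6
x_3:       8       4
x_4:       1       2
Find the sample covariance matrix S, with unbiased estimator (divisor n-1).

Step 1 — column means:
  mean(X_1) = (5 + 4 + 8 + 1) / 4 = 18/4 = 4.5
  mean(X_2) = (7 + 6 + 4 + 2) / 4 = 19/4 = 4.75

Step 2 — sample covariance S[i,j] = (1/(n-1)) · Σ_k (x_{k,i} - mean_i) · (x_{k,j} - mean_j), with n-1 = 3.
  S[X_1,X_1] = ((0.5)·(0.5) + (-0.5)·(-0.5) + (3.5)·(3.5) + (-3.5)·(-3.5)) / 3 = 25/3 = 8.3333
  S[X_1,X_2] = ((0.5)·(2.25) + (-0.5)·(1.25) + (3.5)·(-0.75) + (-3.5)·(-2.75)) / 3 = 7.5/3 = 2.5
  S[X_2,X_2] = ((2.25)·(2.25) + (1.25)·(1.25) + (-0.75)·(-0.75) + (-2.75)·(-2.75)) / 3 = 14.75/3 = 4.9167

S is symmetric (S[j,i] = S[i,j]). Assembling:

S = [[8.3333, 2.5],
 [2.5, 4.9167]]


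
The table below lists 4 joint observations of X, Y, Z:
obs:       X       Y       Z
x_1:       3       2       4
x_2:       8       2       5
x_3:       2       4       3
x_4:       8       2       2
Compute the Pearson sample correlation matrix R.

Step 1 — column means:
  mean(X) = (3 + 8 + 2 + 8) / 4 = 21/4 = 5.25
  mean(Y) = (2 + 2 + 4 + 2) / 4 = 10/4 = 2.5
  mean(Z) = (4 + 5 + 3 + 2) / 4 = 14/4 = 3.5

Step 2 — sample variances and covariances s[i,j] = (1/(n-1)) · Σ_k (x_{k,i} - mean_i) · (x_{k,j} - mean_j), with n-1 = 3:
  s[X,X] = ((-2.25)·(-2.25) + (2.75)·(2.75) + (-3.25)·(-3.25) + (2.75)·(2.75)) / 3 = 30.75/3 = 10.25
  s[X,Y] = ((-2.25)·(-0.5) + (2.75)·(-0.5) + (-3.25)·(1.5) + (2.75)·(-0.5)) / 3 = -6.5/3 = -2.1667
  s[X,Z] = ((-2.25)·(0.5) + (2.75)·(1.5) + (-3.25)·(-0.5) + (2.75)·(-1.5)) / 3 = 0.5/3 = 0.1667
  s[Y,Y] = ((-0.5)·(-0.5) + (-0.5)·(-0.5) + (1.5)·(1.5) + (-0.5)·(-0.5)) / 3 = 3/3 = 1
  s[Y,Z] = ((-0.5)·(0.5) + (-0.5)·(1.5) + (1.5)·(-0.5) + (-0.5)·(-1.5)) / 3 = -1/3 = -0.3333
  s[Z,Z] = ((0.5)·(0.5) + (1.5)·(1.5) + (-0.5)·(-0.5) + (-1.5)·(-1.5)) / 3 = 5/3 = 1.6667
  Sample standard deviations s_i = √(s[i,i]):
  s(X) = √(10.25) = 3.2016
  s(Y) = √(1) = 1
  s(Z) = √(1.6667) = 1.291

Step 3 — r_{ij} = s_{ij} / (s_i · s_j):
  r[X,X] = 1 (diagonal).
  r[X,Y] = -2.1667 / (3.2016 · 1) = -2.1667 / 3.2016 = -0.6768
  r[X,Z] = 0.1667 / (3.2016 · 1.291) = 0.1667 / 4.1332 = 0.0403
  r[Y,Y] = 1 (diagonal).
  r[Y,Z] = -0.3333 / (1 · 1.291) = -0.3333 / 1.291 = -0.2582
  r[Z,Z] = 1 (diagonal).

R is symmetric with unit diagonal. Assembling:

R = [[1, -0.6768, 0.0403],
 [-0.6768, 1, -0.2582],
 [0.0403, -0.2582, 1]]


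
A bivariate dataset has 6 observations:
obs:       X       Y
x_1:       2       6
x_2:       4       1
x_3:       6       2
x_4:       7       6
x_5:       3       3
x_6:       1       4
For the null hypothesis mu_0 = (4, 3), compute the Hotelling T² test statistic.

Step 1 — sample mean vector:
  mean(X) = (2 + 4 + 6 + 7 + 3 + 1) / 6 = 23/6 = 3.8333
  mean(Y) = (6 + 1 + 2 + 6 + 3 + 4) / 6 = 22/6 = 3.6667
  x̄ = (3.8333, 3.6667),  deviation x̄ - mu_0 = (3.8333, 3.6667) - (4, 3) = (-0.1667, 0.6667).

Step 2 — sample covariance matrix, S[i,j] = (1/(n-1)) · Σ_k (x_{k,i} - mean_i) · (x_{k,j} - mean_j), divisor n-1 = 5:
  S[X,X] = ((-1.8333)·(-1.8333) + (0.1667)·(0.1667) + (2.1667)·(2.1667) + (3.1667)·(3.1667) + (-0.8333)·(-0.8333) + (-2.8333)·(-2.8333)) / 5 = 26.8333/5 = 5.3667
  S[X,Y] = ((-1.8333)·(2.3333) + (0.1667)·(-2.6667) + (2.1667)·(-1.6667) + (3.1667)·(2.3333) + (-0.8333)·(-0.6667) + (-2.8333)·(0.3333)) / 5 = -1.3333/5 = -0.2667
  S[Y,Y] = ((2.3333)·(2.3333) + (-2.6667)·(-2.6667) + (-1.6667)·(-1.6667) + (2.3333)·(2.3333) + (-0.6667)·(-0.6667) + (0.3333)·(0.3333)) / 5 = 21.3333/5 = 4.2667
  S = [[5.3667, -0.2667],
 [-0.2667, 4.2667]].

Step 3 — invert S. det(S) = 5.3667·4.2667 - (-0.2667)² = 22.8267.
  S^{-1} = (1/det) · [[d, -b], [-b, a]] = [[0.1869, 0.0117],
 [0.0117, 0.2351]].

Step 4 — quadratic form (x̄ - mu_0)^T · S^{-1} · (x̄ - mu_0):
  S^{-1} · (x̄ - mu_0) = (-0.0234, 0.1548),
  (x̄ - mu_0)^T · [...] = (-0.1667)·(-0.0234) + (0.6667)·(0.1548) = 0.1071.

Step 5 — scale by n: T² = 6 · 0.1071 = 0.6425.

T² ≈ 0.6425


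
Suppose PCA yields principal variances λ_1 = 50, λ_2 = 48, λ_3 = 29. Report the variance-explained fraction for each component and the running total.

Step 1 — total variance = trace(Sigma) = Σ λ_i = 50 + 48 + 29 = 127.

Step 2 — fraction explained by component i = λ_i / Σ λ:
  PC1: 50/127 = 0.3937
  PC2: 48/127 = 0.378
  PC3: 29/127 = 0.2283

Step 3 — cumulative fraction after k components = (λ_1 + ... + λ_k) / Σ λ:
  k = 1: 50/127 = 0.3937
  k = 2: (50 + 48)/127 = 98/127 = 0.7717
  k = 3: (50 + 48 + 29)/127 = 127/127 = 1

Summary (fraction, with percent):

explained: PC1 0.3937 (39.37%), PC2 0.378 (37.8%), PC3 0.2283 (22.83%);  cumulative: 0.3937, 0.7717, 1


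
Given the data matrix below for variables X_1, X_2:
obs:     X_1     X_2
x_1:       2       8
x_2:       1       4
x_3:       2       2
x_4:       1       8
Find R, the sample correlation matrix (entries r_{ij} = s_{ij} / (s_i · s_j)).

Step 1 — column means:
  mean(X_1) = (2 + 1 + 2 + 1) / 4 = 6/4 = 1.5
  mean(X_2) = (8 + 4 + 2 + 8) / 4 = 22/4 = 5.5

Step 2 — sample variances and covariances s[i,j] = (1/(n-1)) · Σ_k (x_{k,i} - mean_i) · (x_{k,j} - mean_j), with n-1 = 3:
  s[X_1,X_1] = ((0.5)·(0.5) + (-0.5)·(-0.5) + (0.5)·(0.5) + (-0.5)·(-0.5)) / 3 = 1/3 = 0.3333
  s[X_1,X_2] = ((0.5)·(2.5) + (-0.5)·(-1.5) + (0.5)·(-3.5) + (-0.5)·(2.5)) / 3 = -1/3 = -0.3333
  s[X_2,X_2] = ((2.5)·(2.5) + (-1.5)·(-1.5) + (-3.5)·(-3.5) + (2.5)·(2.5)) / 3 = 27/3 = 9
  Sample standard deviations s_i = √(s[i,i]):
  s(X_1) = √(0.3333) = 0.5774
  s(X_2) = √(9) = 3

Step 3 — r_{ij} = s_{ij} / (s_i · s_j):
  r[X_1,X_1] = 1 (diagonal).
  r[X_1,X_2] = -0.3333 / (0.5774 · 3) = -0.3333 / 1.7321 = -0.1925
  r[X_2,X_2] = 1 (diagonal).

R is symmetric with unit diagonal. Assembling:

R = [[1, -0.1925],
 [-0.1925, 1]]


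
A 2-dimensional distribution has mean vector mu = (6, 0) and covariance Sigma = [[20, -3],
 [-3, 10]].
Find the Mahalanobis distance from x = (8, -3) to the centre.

Step 1 — centre the observation: (x - mu) = (2, -3).

Step 2 — invert Sigma. det(Sigma) = 20·10 - (-3)² = 191.
  Sigma^{-1} = (1/det) · [[d, -b], [-b, a]] = [[0.0524, 0.0157],
 [0.0157, 0.1047]].

Step 3 — form the quadratic (x - mu)^T · Sigma^{-1} · (x - mu):
  Sigma^{-1} · (x - mu) = (0.0576, -0.2827).
  (x - mu)^T · [Sigma^{-1} · (x - mu)] = (2)·(0.0576) + (-3)·(-0.2827) = 0.9634.

Step 4 — take square root: d = √(0.9634) ≈ 0.9815.

d(x, mu) = √(0.9634) ≈ 0.9815


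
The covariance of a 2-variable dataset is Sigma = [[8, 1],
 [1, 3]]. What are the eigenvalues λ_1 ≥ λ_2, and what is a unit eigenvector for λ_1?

Step 1 — characteristic polynomial of 2×2 Sigma:
  det(Sigma - λI) = λ² - trace · λ + det = 0.
  trace = 8 + 3 = 11, det = 8·3 - (1)² = 23.
Step 2 — discriminant:
  Δ = trace² - 4·det = 121 - 92 = 29.
Step 3 — eigenvalues:
  λ = (trace ± √Δ)/2 = (11 ± 5.3852)/2,
  λ_1 = 8.1926,  λ_2 = 2.8074.

Step 4 — unit eigenvector for λ_1: solve (Sigma - λ_1 I)v = 0. First row:
  (8 - 8.1926)·v_x + (1)·v_y = 0, i.e. (-0.1926)·v_x + (1)·v_y = 0,
  so v ∝ (b, λ_1 - a) = (1, 0.1926) = u.
  ||u|| = √((1)² + (0.1926)²) = √(1.0371) ≈ 1.0184,
  v_1 = u/||u|| ≈ (0.982, 0.1891) (||v_1|| = 1).

λ_1 = 8.1926,  λ_2 = 2.8074;  v_1 ≈ (0.982, 0.1891)


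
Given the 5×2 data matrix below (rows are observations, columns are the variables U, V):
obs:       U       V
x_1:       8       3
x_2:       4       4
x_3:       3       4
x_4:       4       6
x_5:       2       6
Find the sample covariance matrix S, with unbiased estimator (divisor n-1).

Step 1 — column means:
  mean(U) = (8 + 4 + 3 + 4 + 2) / 5 = 21/5 = 4.2
  mean(V) = (3 + 4 + 4 + 6 + 6) / 5 = 23/5 = 4.6

Step 2 — sample covariance S[i,j] = (1/(n-1)) · Σ_k (x_{k,i} - mean_i) · (x_{k,j} - mean_j), with n-1 = 4.
  S[U,U] = ((3.8)·(3.8) + (-0.2)·(-0.2) + (-1.2)·(-1.2) + (-0.2)·(-0.2) + (-2.2)·(-2.2)) / 4 = 20.8/4 = 5.2
  S[U,V] = ((3.8)·(-1.6) + (-0.2)·(-0.6) + (-1.2)·(-0.6) + (-0.2)·(1.4) + (-2.2)·(1.4)) / 4 = -8.6/4 = -2.15
  S[V,V] = ((-1.6)·(-1.6) + (-0.6)·(-0.6) + (-0.6)·(-0.6) + (1.4)·(1.4) + (1.4)·(1.4)) / 4 = 7.2/4 = 1.8

S is symmetric (S[j,i] = S[i,j]). Assembling:

S = [[5.2, -2.15],
 [-2.15, 1.8]]


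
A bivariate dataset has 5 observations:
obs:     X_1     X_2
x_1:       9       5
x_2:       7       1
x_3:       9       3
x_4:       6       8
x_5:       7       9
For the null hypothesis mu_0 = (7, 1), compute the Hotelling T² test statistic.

Step 1 — sample mean vector:
  mean(X_1) = (9 + 7 + 9 + 6 + 7) / 5 = 38/5 = 7.6
  mean(X_2) = (5 + 1 + 3 + 8 + 9) / 5 = 26/5 = 5.2
  x̄ = (7.6, 5.2),  deviation x̄ - mu_0 = (7.6, 5.2) - (7, 1) = (0.6, 4.2).

Step 2 — sample covariance matrix, S[i,j] = (1/(n-1)) · Σ_k (x_{k,i} - mean_i) · (x_{k,j} - mean_j), divisor n-1 = 4:
  S[X_1,X_1] = ((1.4)·(1.4) + (-0.6)·(-0.6) + (1.4)·(1.4) + (-1.6)·(-1.6) + (-0.6)·(-0.6)) / 4 = 7.2/4 = 1.8
  S[X_1,X_2] = ((1.4)·(-0.2) + (-0.6)·(-4.2) + (1.4)·(-2.2) + (-1.6)·(2.8) + (-0.6)·(3.8)) / 4 = -7.6/4 = -1.9
  S[X_2,X_2] = ((-0.2)·(-0.2) + (-4.2)·(-4.2) + (-2.2)·(-2.2) + (2.8)·(2.8) + (3.8)·(3.8)) / 4 = 44.8/4 = 11.2
  S = [[1.8, -1.9],
 [-1.9, 11.2]].

Step 3 — invert S. det(S) = 1.8·11.2 - (-1.9)² = 16.55.
  S^{-1} = (1/det) · [[d, -b], [-b, a]] = [[0.6767, 0.1148],
 [0.1148, 0.1088]].

Step 4 — quadratic form (x̄ - mu_0)^T · S^{-1} · (x̄ - mu_0):
  S^{-1} · (x̄ - mu_0) = (0.8882, 0.5257),
  (x̄ - mu_0)^T · [...] = (0.6)·(0.8882) + (4.2)·(0.5257) = 2.7408.

Step 5 — scale by n: T² = 5 · 2.7408 = 13.7039.

T² ≈ 13.7039


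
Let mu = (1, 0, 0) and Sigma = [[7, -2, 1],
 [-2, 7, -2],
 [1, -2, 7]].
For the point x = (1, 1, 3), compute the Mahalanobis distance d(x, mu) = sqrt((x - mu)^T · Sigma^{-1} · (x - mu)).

Step 1 — centre the observation: (x - mu) = (0, 1, 3).

Step 2 — invert Sigma (cofactor / det for 3×3, or solve directly):
  Sigma^{-1} = [[0.1562, 0.0417, -0.0104],
 [0.0417, 0.1667, 0.0417],
 [-0.0104, 0.0417, 0.1562]].

Step 3 — form the quadratic (x - mu)^T · Sigma^{-1} · (x - mu):
  Sigma^{-1} · (x - mu) = (0.0104, 0.2917, 0.5104).
  (x - mu)^T · [Sigma^{-1} · (x - mu)] = (0)·(0.0104) + (1)·(0.2917) + (3)·(0.5104) = 1.8229.

Step 4 — take square root: d = √(1.8229) ≈ 1.3502.

d(x, mu) = √(1.8229) ≈ 1.3502


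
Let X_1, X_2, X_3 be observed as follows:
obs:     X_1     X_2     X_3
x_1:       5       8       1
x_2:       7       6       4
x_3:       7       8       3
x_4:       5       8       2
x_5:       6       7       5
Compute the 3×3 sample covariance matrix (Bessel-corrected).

Step 1 — column means:
  mean(X_1) = (5 + 7 + 7 + 5 + 6) / 5 = 30/5 = 6
  mean(X_2) = (8 + 6 + 8 + 8 + 7) / 5 = 37/5 = 7.4
  mean(X_3) = (1 + 4 + 3 + 2 + 5) / 5 = 15/5 = 3

Step 2 — sample covariance S[i,j] = (1/(n-1)) · Σ_k (x_{k,i} - mean_i) · (x_{k,j} - mean_j), with n-1 = 4.
  S[X_1,X_1] = ((-1)·(-1) + (1)·(1) + (1)·(1) + (-1)·(-1) + (0)·(0)) / 4 = 4/4 = 1
  S[X_1,X_2] = ((-1)·(0.6) + (1)·(-1.4) + (1)·(0.6) + (-1)·(0.6) + (0)·(-0.4)) / 4 = -2/4 = -0.5
  S[X_1,X_3] = ((-1)·(-2) + (1)·(1) + (1)·(0) + (-1)·(-1) + (0)·(2)) / 4 = 4/4 = 1
  S[X_2,X_2] = ((0.6)·(0.6) + (-1.4)·(-1.4) + (0.6)·(0.6) + (0.6)·(0.6) + (-0.4)·(-0.4)) / 4 = 3.2/4 = 0.8
  S[X_2,X_3] = ((0.6)·(-2) + (-1.4)·(1) + (0.6)·(0) + (0.6)·(-1) + (-0.4)·(2)) / 4 = -4/4 = -1
  S[X_3,X_3] = ((-2)·(-2) + (1)·(1) + (0)·(0) + (-1)·(-1) + (2)·(2)) / 4 = 10/4 = 2.5

S is symmetric (S[j,i] = S[i,j]). Assembling:

S = [[1, -0.5, 1],
 [-0.5, 0.8, -1],
 [1, -1, 2.5]]


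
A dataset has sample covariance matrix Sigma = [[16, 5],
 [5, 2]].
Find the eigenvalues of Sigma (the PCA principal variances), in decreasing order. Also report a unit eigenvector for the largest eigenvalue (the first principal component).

Step 1 — characteristic polynomial of 2×2 Sigma:
  det(Sigma - λI) = λ² - trace · λ + det = 0.
  trace = 16 + 2 = 18, det = 16·2 - (5)² = 7.
Step 2 — discriminant:
  Δ = trace² - 4·det = 324 - 28 = 296.
Step 3 — eigenvalues:
  λ = (trace ± √Δ)/2 = (18 ± 17.2047)/2,
  λ_1 = 17.6023,  λ_2 = 0.3977.

Step 4 — unit eigenvector for λ_1: solve (Sigma - λ_1 I)v = 0. First row:
  (16 - 17.6023)·v_x + (5)·v_y = 0, i.e. (-1.6023)·v_x + (5)·v_y = 0,
  so v ∝ (b, λ_1 - a) = (5, 1.6023) = u.
  ||u|| = √((5)² + (1.6023)²) = √(27.5674) ≈ 5.2505,
  v_1 = u/||u|| ≈ (0.9523, 0.3052) (||v_1|| = 1).

λ_1 = 17.6023,  λ_2 = 0.3977;  v_1 ≈ (0.9523, 0.3052)


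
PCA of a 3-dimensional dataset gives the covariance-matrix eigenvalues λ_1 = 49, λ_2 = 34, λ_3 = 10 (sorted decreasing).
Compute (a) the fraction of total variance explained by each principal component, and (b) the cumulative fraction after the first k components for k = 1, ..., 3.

Step 1 — total variance = trace(Sigma) = Σ λ_i = 49 + 34 + 10 = 93.

Step 2 — fraction explained by component i = λ_i / Σ λ:
  PC1: 49/93 = 0.5269
  PC2: 34/93 = 0.3656
  PC3: 10/93 = 0.1075

Step 3 — cumulative fraction after k components = (λ_1 + ... + λ_k) / Σ λ:
  k = 1: 49/93 = 0.5269
  k = 2: (49 + 34)/93 = 83/93 = 0.8925
  k = 3: (49 + 34 + 10)/93 = 93/93 = 1

Summary (fraction, with percent):

explained: PC1 0.5269 (52.69%), PC2 0.3656 (36.56%), PC3 0.1075 (10.75%);  cumulative: 0.5269, 0.8925, 1


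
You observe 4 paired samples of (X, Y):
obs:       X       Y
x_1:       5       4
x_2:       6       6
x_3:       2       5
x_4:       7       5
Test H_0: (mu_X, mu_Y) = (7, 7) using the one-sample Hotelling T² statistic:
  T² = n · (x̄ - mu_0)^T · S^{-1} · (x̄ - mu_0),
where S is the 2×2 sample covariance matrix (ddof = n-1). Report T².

Step 1 — sample mean vector:
  mean(X) = (5 + 6 + 2 + 7) / 4 = 20/4 = 5
  mean(Y) = (4 + 6 + 5 + 5) / 4 = 20/4 = 5
  x̄ = (5, 5),  deviation x̄ - mu_0 = (5, 5) - (7, 7) = (-2, -2).

Step 2 — sample covariance matrix, S[i,j] = (1/(n-1)) · Σ_k (x_{k,i} - mean_i) · (x_{k,j} - mean_j), divisor n-1 = 3:
  S[X,X] = ((0)·(0) + (1)·(1) + (-3)·(-3) + (2)·(2)) / 3 = 14/3 = 4.6667
  S[X,Y] = ((0)·(-1) + (1)·(1) + (-3)·(0) + (2)·(0)) / 3 = 1/3 = 0.3333
  S[Y,Y] = ((-1)·(-1) + (1)·(1) + (0)·(0) + (0)·(0)) / 3 = 2/3 = 0.6667
  S = [[4.6667, 0.3333],
 [0.3333, 0.6667]].

Step 3 — invert S. det(S) = 4.6667·0.6667 - (0.3333)² = 3.
  S^{-1} = (1/det) · [[d, -b], [-b, a]] = [[0.2222, -0.1111],
 [-0.1111, 1.5556]].

Step 4 — quadratic form (x̄ - mu_0)^T · S^{-1} · (x̄ - mu_0):
  S^{-1} · (x̄ - mu_0) = (-0.2222, -2.8889),
  (x̄ - mu_0)^T · [...] = (-2)·(-0.2222) + (-2)·(-2.8889) = 6.2222.

Step 5 — scale by n: T² = 4 · 6.2222 = 24.8889.

T² ≈ 24.8889


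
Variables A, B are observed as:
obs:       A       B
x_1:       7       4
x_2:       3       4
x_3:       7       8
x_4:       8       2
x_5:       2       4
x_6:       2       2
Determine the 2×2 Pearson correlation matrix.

Step 1 — column means:
  mean(A) = (7 + 3 + 7 + 8 + 2 + 2) / 6 = 29/6 = 4.8333
  mean(B) = (4 + 4 + 8 + 2 + 4 + 2) / 6 = 24/6 = 4

Step 2 — sample variances and covariances s[i,j] = (1/(n-1)) · Σ_k (x_{k,i} - mean_i) · (x_{k,j} - mean_j), with n-1 = 5:
  s[A,A] = ((2.1667)·(2.1667) + (-1.8333)·(-1.8333) + (2.1667)·(2.1667) + (3.1667)·(3.1667) + (-2.8333)·(-2.8333) + (-2.8333)·(-2.8333)) / 5 = 38.8333/5 = 7.7667
  s[A,B] = ((2.1667)·(0) + (-1.8333)·(0) + (2.1667)·(4) + (3.1667)·(-2) + (-2.8333)·(0) + (-2.8333)·(-2)) / 5 = 8/5 = 1.6
  s[B,B] = ((0)·(0) + (0)·(0) + (4)·(4) + (-2)·(-2) + (0)·(0) + (-2)·(-2)) / 5 = 24/5 = 4.8
  Sample standard deviations s_i = √(s[i,i]):
  s(A) = √(7.7667) = 2.7869
  s(B) = √(4.8) = 2.1909

Step 3 — r_{ij} = s_{ij} / (s_i · s_j):
  r[A,A] = 1 (diagonal).
  r[A,B] = 1.6 / (2.7869 · 2.1909) = 1.6 / 6.1057 = 0.262
  r[B,B] = 1 (diagonal).

R is symmetric with unit diagonal. Assembling:

R = [[1, 0.262],
 [0.262, 1]]


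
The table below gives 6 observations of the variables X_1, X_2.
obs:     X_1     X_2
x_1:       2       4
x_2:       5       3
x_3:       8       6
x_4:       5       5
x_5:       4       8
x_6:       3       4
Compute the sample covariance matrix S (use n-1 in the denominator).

Step 1 — column means:
  mean(X_1) = (2 + 5 + 8 + 5 + 4 + 3) / 6 = 27/6 = 4.5
  mean(X_2) = (4 + 3 + 6 + 5 + 8 + 4) / 6 = 30/6 = 5

Step 2 — sample covariance S[i,j] = (1/(n-1)) · Σ_k (x_{k,i} - mean_i) · (x_{k,j} - mean_j), with n-1 = 5.
  S[X_1,X_1] = ((-2.5)·(-2.5) + (0.5)·(0.5) + (3.5)·(3.5) + (0.5)·(0.5) + (-0.5)·(-0.5) + (-1.5)·(-1.5)) / 5 = 21.5/5 = 4.3
  S[X_1,X_2] = ((-2.5)·(-1) + (0.5)·(-2) + (3.5)·(1) + (0.5)·(0) + (-0.5)·(3) + (-1.5)·(-1)) / 5 = 5/5 = 1
  S[X_2,X_2] = ((-1)·(-1) + (-2)·(-2) + (1)·(1) + (0)·(0) + (3)·(3) + (-1)·(-1)) / 5 = 16/5 = 3.2

S is symmetric (S[j,i] = S[i,j]). Assembling:

S = [[4.3, 1],
 [1, 3.2]]


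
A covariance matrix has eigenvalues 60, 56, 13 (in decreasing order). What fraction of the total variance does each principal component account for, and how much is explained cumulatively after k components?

Step 1 — total variance = trace(Sigma) = Σ λ_i = 60 + 56 + 13 = 129.

Step 2 — fraction explained by component i = λ_i / Σ λ:
  PC1: 60/129 = 0.4651
  PC2: 56/129 = 0.4341
  PC3: 13/129 = 0.1008

Step 3 — cumulative fraction after k components = (λ_1 + ... + λ_k) / Σ λ:
  k = 1: 60/129 = 0.4651
  k = 2: (60 + 56)/129 = 116/129 = 0.8992
  k = 3: (60 + 56 + 13)/129 = 129/129 = 1

Summary (fraction, with percent):

explained: PC1 0.4651 (46.51%), PC2 0.4341 (43.41%), PC3 0.1008 (10.08%);  cumulative: 0.4651, 0.8992, 1


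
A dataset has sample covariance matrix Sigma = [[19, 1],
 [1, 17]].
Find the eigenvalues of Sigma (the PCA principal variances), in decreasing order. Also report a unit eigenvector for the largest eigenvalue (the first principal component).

Step 1 — characteristic polynomial of 2×2 Sigma:
  det(Sigma - λI) = λ² - trace · λ + det = 0.
  trace = 19 + 17 = 36, det = 19·17 - (1)² = 322.
Step 2 — discriminant:
  Δ = trace² - 4·det = 1296 - 1288 = 8.
Step 3 — eigenvalues:
  λ = (trace ± √Δ)/2 = (36 ± 2.8284)/2,
  λ_1 = 19.4142,  λ_2 = 16.5858.

Step 4 — unit eigenvector for λ_1: solve (Sigma - λ_1 I)v = 0. First row:
  (19 - 19.4142)·v_x + (1)·v_y = 0, i.e. (-0.4142)·v_x + (1)·v_y = 0,
  so v ∝ (b, λ_1 - a) = (1, 0.4142) = u.
  ||u|| = √((1)² + (0.4142)²) = √(1.1716) ≈ 1.0824,
  v_1 = u/||u|| ≈ (0.9239, 0.3827) (||v_1|| = 1).

λ_1 = 19.4142,  λ_2 = 16.5858;  v_1 ≈ (0.9239, 0.3827)


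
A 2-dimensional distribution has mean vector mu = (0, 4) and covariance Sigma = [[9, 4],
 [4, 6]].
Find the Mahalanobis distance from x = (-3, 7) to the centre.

Step 1 — centre the observation: (x - mu) = (-3, 3).

Step 2 — invert Sigma. det(Sigma) = 9·6 - (4)² = 38.
  Sigma^{-1} = (1/det) · [[d, -b], [-b, a]] = [[0.1579, -0.1053],
 [-0.1053, 0.2368]].

Step 3 — form the quadratic (x - mu)^T · Sigma^{-1} · (x - mu):
  Sigma^{-1} · (x - mu) = (-0.7895, 1.0263).
  (x - mu)^T · [Sigma^{-1} · (x - mu)] = (-3)·(-0.7895) + (3)·(1.0263) = 5.4474.

Step 4 — take square root: d = √(5.4474) ≈ 2.334.

d(x, mu) = √(5.4474) ≈ 2.334


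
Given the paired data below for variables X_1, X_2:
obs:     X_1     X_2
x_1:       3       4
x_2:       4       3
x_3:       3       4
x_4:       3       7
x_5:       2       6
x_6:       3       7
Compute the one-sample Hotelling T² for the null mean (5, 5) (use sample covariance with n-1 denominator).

Step 1 — sample mean vector:
  mean(X_1) = (3 + 4 + 3 + 3 + 2 + 3) / 6 = 18/6 = 3
  mean(X_2) = (4 + 3 + 4 + 7 + 6 + 7) / 6 = 31/6 = 5.1667
  x̄ = (3, 5.1667),  deviation x̄ - mu_0 = (3, 5.1667) - (5, 5) = (-2, 0.1667).

Step 2 — sample covariance matrix, S[i,j] = (1/(n-1)) · Σ_k (x_{k,i} - mean_i) · (x_{k,j} - mean_j), divisor n-1 = 5:
  S[X_1,X_1] = ((0)·(0) + (1)·(1) + (0)·(0) + (0)·(0) + (-1)·(-1) + (0)·(0)) / 5 = 2/5 = 0.4
  S[X_1,X_2] = ((0)·(-1.1667) + (1)·(-2.1667) + (0)·(-1.1667) + (0)·(1.8333) + (-1)·(0.8333) + (0)·(1.8333)) / 5 = -3/5 = -0.6
  S[X_2,X_2] = ((-1.1667)·(-1.1667) + (-2.1667)·(-2.1667) + (-1.1667)·(-1.1667) + (1.8333)·(1.8333) + (0.8333)·(0.8333) + (1.8333)·(1.8333)) / 5 = 14.8333/5 = 2.9667
  S = [[0.4, -0.6],
 [-0.6, 2.9667]].

Step 3 — invert S. det(S) = 0.4·2.9667 - (-0.6)² = 0.8267.
  S^{-1} = (1/det) · [[d, -b], [-b, a]] = [[3.5887, 0.7258],
 [0.7258, 0.4839]].

Step 4 — quadratic form (x̄ - mu_0)^T · S^{-1} · (x̄ - mu_0):
  S^{-1} · (x̄ - mu_0) = (-7.0565, -1.371),
  (x̄ - mu_0)^T · [...] = (-2)·(-7.0565) + (0.1667)·(-1.371) = 13.8844.

Step 5 — scale by n: T² = 6 · 13.8844 = 83.3065.

T² ≈ 83.3065
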